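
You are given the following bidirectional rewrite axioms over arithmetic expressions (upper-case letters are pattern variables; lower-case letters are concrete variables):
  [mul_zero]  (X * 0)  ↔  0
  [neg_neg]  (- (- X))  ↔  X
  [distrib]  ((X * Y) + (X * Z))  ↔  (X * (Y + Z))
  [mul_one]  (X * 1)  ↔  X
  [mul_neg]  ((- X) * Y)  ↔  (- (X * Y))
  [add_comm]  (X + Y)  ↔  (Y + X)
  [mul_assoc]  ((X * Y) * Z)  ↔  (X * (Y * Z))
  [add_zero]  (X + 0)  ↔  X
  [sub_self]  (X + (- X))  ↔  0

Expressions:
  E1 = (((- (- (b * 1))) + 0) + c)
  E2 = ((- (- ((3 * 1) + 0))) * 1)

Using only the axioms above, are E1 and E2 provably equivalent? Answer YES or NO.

NO

The axioms are sound identities: if E1 ↔* E2 then E1 and E2 evaluate identically under any assignment.
Under b=0, c=0: E1 evaluates to 0, E2 to 3. Distinct ⇒ no rewrite sequence connects them.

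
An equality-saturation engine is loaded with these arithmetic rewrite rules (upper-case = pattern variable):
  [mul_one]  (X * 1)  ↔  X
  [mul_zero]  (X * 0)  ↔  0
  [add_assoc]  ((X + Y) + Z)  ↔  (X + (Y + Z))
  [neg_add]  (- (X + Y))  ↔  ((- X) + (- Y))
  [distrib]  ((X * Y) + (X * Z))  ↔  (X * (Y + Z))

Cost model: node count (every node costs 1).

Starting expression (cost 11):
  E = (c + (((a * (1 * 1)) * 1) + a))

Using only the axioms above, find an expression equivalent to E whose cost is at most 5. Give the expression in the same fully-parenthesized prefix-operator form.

(1) (1 * 1)  =[mul_one →]=  1    ⊢ (c + (((a * 1) * 1) + a))
(2) (a * 1)  =[mul_one →]=  a    ⊢ (c + ((a * 1) + a))
(3) (a * 1)  =[mul_one →]=  a    ⊢ cost 5, within 5

(c + (a + a))   [cost 5]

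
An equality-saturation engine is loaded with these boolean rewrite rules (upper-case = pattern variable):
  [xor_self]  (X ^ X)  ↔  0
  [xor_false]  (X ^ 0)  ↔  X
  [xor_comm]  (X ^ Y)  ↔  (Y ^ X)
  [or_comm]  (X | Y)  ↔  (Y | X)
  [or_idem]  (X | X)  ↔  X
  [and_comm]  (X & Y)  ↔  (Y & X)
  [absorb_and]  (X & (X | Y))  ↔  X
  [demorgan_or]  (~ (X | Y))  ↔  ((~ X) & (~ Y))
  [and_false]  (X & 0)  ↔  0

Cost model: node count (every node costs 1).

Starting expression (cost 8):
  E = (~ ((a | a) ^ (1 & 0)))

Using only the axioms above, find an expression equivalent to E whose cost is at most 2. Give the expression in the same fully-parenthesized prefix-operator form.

(~ a)   [cost 2]

step 1: and_false (→) rewrites (1 & 0) into 0, now (~ ((a | a) ^ 0))
step 2: xor_false (→) rewrites ((a | a) ^ 0) into (a | a), now (~ (a | a))
step 3: or_idem (→) rewrites (a | a) into a, reaching cost 2 (bound 2)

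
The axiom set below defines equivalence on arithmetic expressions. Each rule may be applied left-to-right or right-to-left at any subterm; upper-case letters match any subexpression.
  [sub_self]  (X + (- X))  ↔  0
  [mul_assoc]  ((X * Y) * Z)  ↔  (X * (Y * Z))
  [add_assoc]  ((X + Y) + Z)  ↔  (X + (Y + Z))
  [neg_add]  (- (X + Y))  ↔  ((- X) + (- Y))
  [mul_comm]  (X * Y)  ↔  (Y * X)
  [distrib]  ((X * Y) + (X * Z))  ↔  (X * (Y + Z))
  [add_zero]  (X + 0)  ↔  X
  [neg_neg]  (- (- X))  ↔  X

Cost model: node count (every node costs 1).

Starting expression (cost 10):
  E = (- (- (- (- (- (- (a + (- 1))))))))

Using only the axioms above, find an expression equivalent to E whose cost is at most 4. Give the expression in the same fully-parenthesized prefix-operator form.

1. [neg_neg →] (- (- (a + (- 1))))  →  (a + (- 1));  E = (- (- (- (- (a + (- 1))))))
2. [neg_neg →] (- (- (- (a + (- 1)))))  →  (- (a + (- 1)));  E = (- (- (a + (- 1))))
3. [neg_neg →] (- (- (a + (- 1))))  →  (a + (- 1));  cost 4 ≤ 4, done

(a + (- 1))   [cost 4]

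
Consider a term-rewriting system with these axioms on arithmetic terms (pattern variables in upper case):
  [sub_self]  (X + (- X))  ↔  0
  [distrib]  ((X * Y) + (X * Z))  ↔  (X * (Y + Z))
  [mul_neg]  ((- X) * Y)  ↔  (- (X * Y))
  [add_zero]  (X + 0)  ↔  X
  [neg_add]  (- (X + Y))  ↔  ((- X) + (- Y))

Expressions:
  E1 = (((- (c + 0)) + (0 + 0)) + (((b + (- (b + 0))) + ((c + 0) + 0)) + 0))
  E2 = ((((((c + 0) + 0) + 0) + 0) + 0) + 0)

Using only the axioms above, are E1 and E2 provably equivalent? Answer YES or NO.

All listed rules preserve value, hence provable equivalence implies equal values everywhere; look for a separating assignment.
b=0, c=1 gives E1 ↦ 0, E2 ↦ 1; values differ ⇒ not provably equivalent.

NO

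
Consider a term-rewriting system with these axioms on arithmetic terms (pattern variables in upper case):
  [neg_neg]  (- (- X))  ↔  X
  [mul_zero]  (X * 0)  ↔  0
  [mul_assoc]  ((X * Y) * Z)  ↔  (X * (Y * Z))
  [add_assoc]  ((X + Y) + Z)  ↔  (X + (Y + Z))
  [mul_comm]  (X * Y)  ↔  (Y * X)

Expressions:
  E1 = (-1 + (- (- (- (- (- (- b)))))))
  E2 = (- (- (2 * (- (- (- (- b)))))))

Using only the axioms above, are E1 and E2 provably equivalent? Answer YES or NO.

Every axiom is a valid identity, so a rewrite proof would force E1 and E2 to agree under every assignment.
At b=0: E1 = -1 but E2 = 0; they differ, so no derivation exists.

NO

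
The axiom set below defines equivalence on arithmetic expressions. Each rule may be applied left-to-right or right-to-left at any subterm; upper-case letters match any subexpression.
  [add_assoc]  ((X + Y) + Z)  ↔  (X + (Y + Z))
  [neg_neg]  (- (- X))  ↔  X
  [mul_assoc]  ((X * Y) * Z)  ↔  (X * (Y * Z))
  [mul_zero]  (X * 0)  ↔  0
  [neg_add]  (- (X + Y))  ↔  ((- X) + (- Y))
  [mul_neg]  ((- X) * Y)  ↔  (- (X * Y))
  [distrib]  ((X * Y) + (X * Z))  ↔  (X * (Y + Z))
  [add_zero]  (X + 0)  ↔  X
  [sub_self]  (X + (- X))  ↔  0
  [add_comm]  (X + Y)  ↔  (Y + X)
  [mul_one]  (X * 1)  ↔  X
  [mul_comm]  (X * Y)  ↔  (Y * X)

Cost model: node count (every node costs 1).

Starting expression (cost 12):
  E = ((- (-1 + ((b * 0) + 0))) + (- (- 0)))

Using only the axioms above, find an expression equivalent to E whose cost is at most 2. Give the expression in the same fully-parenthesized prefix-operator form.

step 1: add_zero (→) rewrites ((b * 0) + 0) into (b * 0), now ((- (-1 + (b * 0))) + (- (- 0)))
step 2: neg_neg (→) rewrites (- (- 0)) into 0, now ((- (-1 + (b * 0))) + 0)
step 3: mul_zero (→) rewrites (b * 0) into 0, now ((- (-1 + 0)) + 0)
step 4: add_zero (→) rewrites ((- (-1 + 0)) + 0) into (- (-1 + 0))
step 5: add_zero (→) rewrites (-1 + 0) into -1, reaching cost 2 (bound 2)

(- -1)   [cost 2]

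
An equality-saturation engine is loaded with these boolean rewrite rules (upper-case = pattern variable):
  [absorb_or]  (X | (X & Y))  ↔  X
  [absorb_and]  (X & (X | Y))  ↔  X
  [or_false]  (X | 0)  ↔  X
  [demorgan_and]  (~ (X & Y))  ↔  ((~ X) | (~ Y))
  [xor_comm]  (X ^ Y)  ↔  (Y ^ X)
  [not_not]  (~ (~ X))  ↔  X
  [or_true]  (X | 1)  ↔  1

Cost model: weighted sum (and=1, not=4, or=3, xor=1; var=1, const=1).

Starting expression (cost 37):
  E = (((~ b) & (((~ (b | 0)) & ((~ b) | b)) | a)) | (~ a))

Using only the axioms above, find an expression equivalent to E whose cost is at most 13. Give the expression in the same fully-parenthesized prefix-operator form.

step 1: or_false (→) rewrites (b | 0) into b, now (((~ b) & (((~ b) & ((~ b) | b)) | a)) | (~ a))
step 2: absorb_and (→) rewrites ((~ b) & ((~ b) | b)) into (~ b), now (((~ b) & ((~ b) | a)) | (~ a))
step 3: absorb_and (→) rewrites ((~ b) & ((~ b) | a)) into (~ b), reaching cost 13 (bound 13)

((~ b) | (~ a))   [cost 13]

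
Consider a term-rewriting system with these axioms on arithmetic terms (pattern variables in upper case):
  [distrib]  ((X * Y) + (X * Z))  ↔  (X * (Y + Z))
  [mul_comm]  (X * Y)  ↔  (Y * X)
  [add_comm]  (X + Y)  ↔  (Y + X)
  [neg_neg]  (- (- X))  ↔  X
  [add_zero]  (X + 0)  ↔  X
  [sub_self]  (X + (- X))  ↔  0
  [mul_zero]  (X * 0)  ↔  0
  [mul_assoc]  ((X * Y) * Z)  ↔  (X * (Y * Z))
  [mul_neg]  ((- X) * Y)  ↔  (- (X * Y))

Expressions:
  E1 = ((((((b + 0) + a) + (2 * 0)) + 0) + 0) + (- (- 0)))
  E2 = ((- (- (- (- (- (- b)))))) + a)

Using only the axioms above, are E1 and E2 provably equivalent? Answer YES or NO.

YES

(1) (((((b + 0) + a) + (2 * 0)) + 0) + 0)  =[add_zero →]=  ((((b + 0) + a) + (2 * 0)) + 0)    ⊢ (((((b + 0) + a) + (2 * 0)) + 0) + (- (- 0)))
(2) ((((b + 0) + a) + (2 * 0)) + 0)  =[add_zero →]=  (((b + 0) + a) + (2 * 0))    ⊢ ((((b + 0) + a) + (2 * 0)) + (- (- 0)))
(3) (- (- 0))  =[neg_neg →]=  0    ⊢ ((((b + 0) + a) + (2 * 0)) + 0)
(4) (2 * 0)  =[mul_zero →]=  0    ⊢ ((((b + 0) + a) + 0) + 0)
(5) (((b + 0) + a) + 0)  =[add_zero →]=  ((b + 0) + a)    ⊢ (((b + 0) + a) + 0)
(6) (b + 0)  =[add_zero →]=  b    ⊢ ((b + a) + 0)
(7) ((b + a) + 0)  =[add_zero →]=  (b + a)
(8) b  =[neg_neg ←]=  (- (- b))    ⊢ ((- (- b)) + a)
(9) (- b)  =[neg_neg ←]=  (- (- (- b)))    ⊢ ((- (- (- (- b)))) + a)
(10) (- (- (- b)))  =[neg_neg ←]=  (- (- (- (- (- b)))))    ⊢ E2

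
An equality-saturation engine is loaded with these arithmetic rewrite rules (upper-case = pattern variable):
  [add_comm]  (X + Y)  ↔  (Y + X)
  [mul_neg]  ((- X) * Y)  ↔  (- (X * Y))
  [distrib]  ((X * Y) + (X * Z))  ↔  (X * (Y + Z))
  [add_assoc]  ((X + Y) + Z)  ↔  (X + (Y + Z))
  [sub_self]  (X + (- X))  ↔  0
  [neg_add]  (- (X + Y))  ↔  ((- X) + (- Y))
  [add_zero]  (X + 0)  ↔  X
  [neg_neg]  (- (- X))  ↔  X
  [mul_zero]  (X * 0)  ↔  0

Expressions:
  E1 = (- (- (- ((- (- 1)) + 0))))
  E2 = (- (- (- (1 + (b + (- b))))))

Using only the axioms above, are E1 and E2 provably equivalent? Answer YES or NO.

YES

(1) ((- (- 1)) + 0)  =[add_zero →]=  (- (- 1))    ⊢ (- (- (- (- (- 1)))))
(2) (- (- (- (- 1))))  =[neg_neg →]=  (- (- 1))    ⊢ (- (- (- 1)))
(3) 1  =[add_zero ←]=  (1 + 0)    ⊢ (- (- (- (1 + 0))))
(4) 0  =[sub_self ←]=  (b + (- b))    ⊢ E2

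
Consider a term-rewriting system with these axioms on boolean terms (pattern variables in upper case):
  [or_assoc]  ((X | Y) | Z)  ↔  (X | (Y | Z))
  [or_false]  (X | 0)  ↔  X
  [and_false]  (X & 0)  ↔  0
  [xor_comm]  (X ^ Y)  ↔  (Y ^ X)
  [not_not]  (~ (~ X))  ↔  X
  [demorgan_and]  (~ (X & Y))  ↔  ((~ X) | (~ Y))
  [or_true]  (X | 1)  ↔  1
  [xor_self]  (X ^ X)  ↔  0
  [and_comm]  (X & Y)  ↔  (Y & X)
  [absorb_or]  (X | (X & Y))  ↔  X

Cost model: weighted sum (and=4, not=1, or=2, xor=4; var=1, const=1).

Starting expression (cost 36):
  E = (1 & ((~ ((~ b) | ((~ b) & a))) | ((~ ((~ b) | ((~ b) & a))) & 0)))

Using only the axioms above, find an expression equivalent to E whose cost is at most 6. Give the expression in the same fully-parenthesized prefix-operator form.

(1) ((~ ((~ b) | ((~ b) & a))) | ((~ ((~ b) | ((~ b) & a))) & 0))  =[absorb_or →]=  (~ ((~ b) | ((~ b) & a)))    ⊢ (1 & (~ ((~ b) | ((~ b) & a))))
(2) ((~ b) | ((~ b) & a))  =[absorb_or →]=  (~ b)    ⊢ (1 & (~ (~ b)))
(3) (~ (~ b))  =[not_not →]=  b    ⊢ cost 6, within 6

(1 & b)   [cost 6]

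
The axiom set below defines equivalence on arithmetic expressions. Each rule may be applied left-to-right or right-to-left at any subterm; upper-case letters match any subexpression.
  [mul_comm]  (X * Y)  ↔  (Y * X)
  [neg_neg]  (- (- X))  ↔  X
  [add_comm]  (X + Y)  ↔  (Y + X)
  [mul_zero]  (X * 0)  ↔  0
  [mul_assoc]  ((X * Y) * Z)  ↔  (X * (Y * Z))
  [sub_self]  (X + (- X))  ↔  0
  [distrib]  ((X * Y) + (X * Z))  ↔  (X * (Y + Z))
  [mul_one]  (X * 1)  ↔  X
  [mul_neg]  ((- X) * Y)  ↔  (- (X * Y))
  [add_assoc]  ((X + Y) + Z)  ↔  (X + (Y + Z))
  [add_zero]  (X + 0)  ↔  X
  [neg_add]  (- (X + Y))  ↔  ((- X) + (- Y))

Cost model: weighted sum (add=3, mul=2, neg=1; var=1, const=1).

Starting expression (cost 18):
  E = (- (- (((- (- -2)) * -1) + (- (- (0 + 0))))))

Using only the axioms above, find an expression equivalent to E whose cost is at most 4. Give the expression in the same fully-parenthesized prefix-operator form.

1. [neg_neg →] (- (- (((- (- -2)) * -1) + (- (- (0 + 0))))))  →  (((- (- -2)) * -1) + (- (- (0 + 0))))
2. [add_zero →] (0 + 0)  →  0;  E = (((- (- -2)) * -1) + (- (- 0)))
3. [neg_neg →] (- (- 0))  →  0;  E = (((- (- -2)) * -1) + 0)
4. [neg_neg →] (- (- -2))  →  -2;  E = ((-2 * -1) + 0)
5. [add_zero →] ((-2 * -1) + 0)  →  (-2 * -1);  cost 4 ≤ 4, done

(-2 * -1)   [cost 4]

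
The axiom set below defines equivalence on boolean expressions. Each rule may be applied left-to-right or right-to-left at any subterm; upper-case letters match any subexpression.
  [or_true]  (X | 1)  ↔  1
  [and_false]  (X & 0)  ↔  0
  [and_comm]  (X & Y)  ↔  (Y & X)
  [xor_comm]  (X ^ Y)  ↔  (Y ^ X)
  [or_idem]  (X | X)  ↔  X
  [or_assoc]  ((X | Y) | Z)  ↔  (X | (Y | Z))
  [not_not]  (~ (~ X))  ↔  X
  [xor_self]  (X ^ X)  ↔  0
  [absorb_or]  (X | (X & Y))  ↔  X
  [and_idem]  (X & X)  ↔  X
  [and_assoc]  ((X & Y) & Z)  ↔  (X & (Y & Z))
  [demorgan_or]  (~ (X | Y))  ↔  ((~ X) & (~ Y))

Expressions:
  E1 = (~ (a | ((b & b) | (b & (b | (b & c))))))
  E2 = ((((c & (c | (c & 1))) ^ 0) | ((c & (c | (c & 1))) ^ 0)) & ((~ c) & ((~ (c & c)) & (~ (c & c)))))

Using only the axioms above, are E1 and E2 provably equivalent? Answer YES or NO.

The axioms are sound identities: if E1 ↔* E2 then E1 and E2 evaluate identically under any assignment.
Under a=0, b=0, c=0: E1 evaluates to 1, E2 to 0. Distinct ⇒ no rewrite sequence connects them.

NO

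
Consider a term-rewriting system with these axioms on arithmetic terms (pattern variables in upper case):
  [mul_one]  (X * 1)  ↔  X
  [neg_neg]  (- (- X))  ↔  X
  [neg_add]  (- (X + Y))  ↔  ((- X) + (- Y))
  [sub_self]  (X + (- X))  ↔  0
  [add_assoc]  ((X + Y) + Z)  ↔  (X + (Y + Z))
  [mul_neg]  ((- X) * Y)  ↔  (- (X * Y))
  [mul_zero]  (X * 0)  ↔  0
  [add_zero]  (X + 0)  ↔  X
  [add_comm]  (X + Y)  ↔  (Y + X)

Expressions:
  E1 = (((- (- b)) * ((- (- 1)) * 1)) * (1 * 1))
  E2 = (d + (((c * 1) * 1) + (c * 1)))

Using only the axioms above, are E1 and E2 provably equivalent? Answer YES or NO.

NO

The axioms are sound identities: if E1 ↔* E2 then E1 and E2 evaluate identically under any assignment.
Under b=0, c=0, d=1: E1 evaluates to 0, E2 to 1. Distinct ⇒ no rewrite sequence connects them.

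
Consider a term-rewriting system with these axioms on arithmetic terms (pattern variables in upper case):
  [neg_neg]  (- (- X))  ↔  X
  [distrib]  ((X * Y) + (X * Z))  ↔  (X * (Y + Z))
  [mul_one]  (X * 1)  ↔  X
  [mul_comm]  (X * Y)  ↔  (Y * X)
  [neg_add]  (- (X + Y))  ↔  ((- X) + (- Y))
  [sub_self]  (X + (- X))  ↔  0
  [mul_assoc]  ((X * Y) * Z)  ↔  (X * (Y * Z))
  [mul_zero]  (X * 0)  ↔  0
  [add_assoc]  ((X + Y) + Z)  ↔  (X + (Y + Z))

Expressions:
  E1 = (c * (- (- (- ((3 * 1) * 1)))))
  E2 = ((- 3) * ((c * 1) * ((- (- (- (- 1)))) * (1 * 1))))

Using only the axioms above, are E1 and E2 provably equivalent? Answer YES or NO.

(1) (- (- ((3 * 1) * 1)))  =[neg_neg →]=  ((3 * 1) * 1)    ⊢ (c * (- ((3 * 1) * 1)))
(2) (3 * 1)  =[mul_one →]=  3    ⊢ (c * (- (3 * 1)))
(3) (c * (- (3 * 1)))  =[mul_comm →]=  ((- (3 * 1)) * c)
(4) (3 * 1)  =[mul_one →]=  3    ⊢ ((- 3) * c)
(5) c  =[mul_one ←]=  (c * 1)    ⊢ ((- 3) * (c * 1))
(6) 1  =[mul_one ←]=  (1 * 1)    ⊢ ((- 3) * (c * (1 * 1)))
(7) (c * (1 * 1))  =[mul_assoc ←]=  ((c * 1) * 1)    ⊢ ((- 3) * ((c * 1) * 1))
(8) 1  =[mul_one ←]=  (1 * 1)    ⊢ ((- 3) * ((c * 1) * (1 * 1)))
(9) 1  =[mul_one ←]=  (1 * 1)    ⊢ ((- 3) * ((c * 1) * (1 * (1 * 1))))
(10) 1  =[neg_neg ←]=  (- (- 1))    ⊢ ((- 3) * ((c * 1) * ((- (- 1)) * (1 * 1))))
(11) 1  =[neg_neg ←]=  (- (- 1))    ⊢ E2

YES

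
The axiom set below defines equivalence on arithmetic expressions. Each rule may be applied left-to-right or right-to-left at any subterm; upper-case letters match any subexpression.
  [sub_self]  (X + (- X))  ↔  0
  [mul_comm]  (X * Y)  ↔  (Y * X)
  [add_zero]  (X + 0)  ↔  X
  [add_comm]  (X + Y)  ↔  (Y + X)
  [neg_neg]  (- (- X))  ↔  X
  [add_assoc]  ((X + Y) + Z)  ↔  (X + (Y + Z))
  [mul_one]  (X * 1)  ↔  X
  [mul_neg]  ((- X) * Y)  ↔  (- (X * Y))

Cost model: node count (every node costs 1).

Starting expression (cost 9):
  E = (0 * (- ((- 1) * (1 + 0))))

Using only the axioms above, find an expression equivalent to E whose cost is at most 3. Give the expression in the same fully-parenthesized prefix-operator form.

step 1: add_zero (→) rewrites (1 + 0) into 1, now (0 * (- ((- 1) * 1)))
step 2: mul_one (→) rewrites ((- 1) * 1) into (- 1), now (0 * (- (- 1)))
step 3: neg_neg (→) rewrites (- (- 1)) into 1, reaching cost 3 (bound 3)

(0 * 1)   [cost 3]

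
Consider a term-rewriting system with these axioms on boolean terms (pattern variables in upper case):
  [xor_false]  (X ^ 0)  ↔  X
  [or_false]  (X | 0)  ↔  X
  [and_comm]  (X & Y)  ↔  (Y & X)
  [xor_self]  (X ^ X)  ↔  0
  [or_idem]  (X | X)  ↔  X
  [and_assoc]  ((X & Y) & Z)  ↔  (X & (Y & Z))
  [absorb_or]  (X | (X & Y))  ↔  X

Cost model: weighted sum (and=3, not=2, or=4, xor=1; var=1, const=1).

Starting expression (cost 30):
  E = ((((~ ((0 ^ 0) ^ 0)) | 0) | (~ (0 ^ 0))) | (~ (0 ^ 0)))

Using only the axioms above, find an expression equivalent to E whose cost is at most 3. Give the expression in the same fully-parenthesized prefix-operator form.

(~ 0)   [cost 3]

step 1: or_false (→) rewrites ((~ ((0 ^ 0) ^ 0)) | 0) into (~ ((0 ^ 0) ^ 0)), now (((~ ((0 ^ 0) ^ 0)) | (~ (0 ^ 0))) | (~ (0 ^ 0)))
step 2: xor_false (→) rewrites (0 ^ 0) into 0, now (((~ (0 ^ 0)) | (~ (0 ^ 0))) | (~ (0 ^ 0)))
step 3: or_idem (→) rewrites ((~ (0 ^ 0)) | (~ (0 ^ 0))) into (~ (0 ^ 0)), now ((~ (0 ^ 0)) | (~ (0 ^ 0)))
step 4: or_idem (→) rewrites ((~ (0 ^ 0)) | (~ (0 ^ 0))) into (~ (0 ^ 0))
step 5: xor_false (→) rewrites (0 ^ 0) into 0, reaching cost 3 (bound 3)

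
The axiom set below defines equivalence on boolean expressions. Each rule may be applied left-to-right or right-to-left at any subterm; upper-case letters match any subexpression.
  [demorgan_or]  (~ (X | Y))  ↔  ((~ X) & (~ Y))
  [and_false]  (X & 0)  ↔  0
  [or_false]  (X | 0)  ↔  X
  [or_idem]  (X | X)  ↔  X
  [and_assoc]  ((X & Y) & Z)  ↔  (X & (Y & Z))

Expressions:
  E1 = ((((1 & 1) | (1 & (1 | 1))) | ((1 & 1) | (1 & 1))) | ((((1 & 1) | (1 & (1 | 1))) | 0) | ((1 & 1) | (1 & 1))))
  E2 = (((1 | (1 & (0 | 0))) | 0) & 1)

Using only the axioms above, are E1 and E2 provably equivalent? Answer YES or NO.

YES

(1) (((1 & 1) | (1 & (1 | 1))) | 0)  =[or_false →]=  ((1 & 1) | (1 & (1 | 1)))    ⊢ ((((1 & 1) | (1 & (1 | 1))) | ((1 & 1) | (1 & 1))) | (((1 & 1) | (1 & (1 | 1))) | ((1 & 1) | (1 & 1))))
(2) ((((1 & 1) | (1 & (1 | 1))) | ((1 & 1) | (1 & 1))) | (((1 & 1) | (1 & (1 | 1))) | ((1 & 1) | (1 & 1))))  =[or_idem →]=  (((1 & 1) | (1 & (1 | 1))) | ((1 & 1) | (1 & 1)))
(3) (1 | 1)  =[or_idem →]=  1    ⊢ (((1 & 1) | (1 & 1)) | ((1 & 1) | (1 & 1)))
(4) (((1 & 1) | (1 & 1)) | ((1 & 1) | (1 & 1)))  =[or_idem →]=  ((1 & 1) | (1 & 1))
(5) ((1 & 1) | (1 & 1))  =[or_idem →]=  (1 & 1)
(6) 1  =[or_false ←]=  (1 | 0)    ⊢ ((1 | 0) & 1)
(7) (1 | 0)  =[or_false ←]=  ((1 | 0) | 0)    ⊢ (((1 | 0) | 0) & 1)
(8) 0  =[and_false ←]=  (1 & 0)    ⊢ (((1 | (1 & 0)) | 0) & 1)
(9) 0  =[or_idem ←]=  (0 | 0)    ⊢ E2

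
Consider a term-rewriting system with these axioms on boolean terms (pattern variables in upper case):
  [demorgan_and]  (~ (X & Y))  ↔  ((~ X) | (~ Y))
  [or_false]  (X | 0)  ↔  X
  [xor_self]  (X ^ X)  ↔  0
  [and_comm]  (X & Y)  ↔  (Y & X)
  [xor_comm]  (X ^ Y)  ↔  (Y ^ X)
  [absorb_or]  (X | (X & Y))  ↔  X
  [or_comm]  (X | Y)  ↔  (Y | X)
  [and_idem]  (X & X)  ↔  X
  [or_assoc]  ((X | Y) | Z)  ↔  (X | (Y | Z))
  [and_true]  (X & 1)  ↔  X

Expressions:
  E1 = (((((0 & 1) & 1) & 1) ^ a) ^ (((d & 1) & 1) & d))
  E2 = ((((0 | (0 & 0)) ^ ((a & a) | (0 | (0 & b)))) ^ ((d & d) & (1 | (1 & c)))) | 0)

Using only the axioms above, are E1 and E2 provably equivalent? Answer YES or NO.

YES

step 1: and_true (→) rewrites (((0 & 1) & 1) & 1) into ((0 & 1) & 1), now ((((0 & 1) & 1) ^ a) ^ (((d & 1) & 1) & d))
step 2: and_true (→) rewrites ((0 & 1) & 1) into (0 & 1), now (((0 & 1) ^ a) ^ (((d & 1) & 1) & d))
step 3: and_true (→) rewrites ((d & 1) & 1) into (d & 1), now (((0 & 1) ^ a) ^ ((d & 1) & d))
step 4: and_true (→) rewrites (0 & 1) into 0, now ((0 ^ a) ^ ((d & 1) & d))
step 5: and_true (→) rewrites (d & 1) into d, now ((0 ^ a) ^ (d & d))
step 6: and_idem (→) rewrites (d & d) into d, now ((0 ^ a) ^ d)
step 7: or_false (←) rewrites a into (a | 0), now ((0 ^ (a | 0)) ^ d)
step 8: and_idem (←) rewrites d into (d & d), now ((0 ^ (a | 0)) ^ (d & d))
step 9: and_idem (←) rewrites a into (a & a), now ((0 ^ ((a & a) | 0)) ^ (d & d))
step 10: and_true (←) rewrites (d & d) into ((d & d) & 1), now ((0 ^ ((a & a) | 0)) ^ ((d & d) & 1))
step 11: absorb_or (←) rewrites 1 into (1 | (1 & c)), now ((0 ^ ((a & a) | 0)) ^ ((d & d) & (1 | (1 & c))))
step 12: or_false (←) rewrites ((0 ^ ((a & a) | 0)) ^ ((d & d) & (1 | (1 & c)))) into (((0 ^ ((a & a) | 0)) ^ ((d & d) & (1 | (1 & c)))) | 0)
step 13: absorb_or (←) rewrites 0 into (0 | (0 & 0)), now ((((0 | (0 & 0)) ^ ((a & a) | 0)) ^ ((d & d) & (1 | (1 & c)))) | 0)
step 14: absorb_or (←) rewrites 0 into (0 | (0 & b)), which is E2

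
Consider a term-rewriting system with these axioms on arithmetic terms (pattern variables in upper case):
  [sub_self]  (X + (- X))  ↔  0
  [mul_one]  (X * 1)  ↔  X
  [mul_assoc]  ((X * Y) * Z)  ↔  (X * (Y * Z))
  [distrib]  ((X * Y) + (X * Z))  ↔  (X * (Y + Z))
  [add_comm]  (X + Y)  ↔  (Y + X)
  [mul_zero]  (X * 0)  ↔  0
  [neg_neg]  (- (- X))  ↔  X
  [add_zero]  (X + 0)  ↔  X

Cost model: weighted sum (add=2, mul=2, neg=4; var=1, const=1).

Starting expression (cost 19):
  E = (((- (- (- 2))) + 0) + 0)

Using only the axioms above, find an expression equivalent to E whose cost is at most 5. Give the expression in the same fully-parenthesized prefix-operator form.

step 1: add_zero (→) rewrites ((- (- (- 2))) + 0) into (- (- (- 2))), now ((- (- (- 2))) + 0)
step 2: neg_neg (→) rewrites (- (- (- 2))) into (- 2), now ((- 2) + 0)
step 3: add_zero (→) rewrites ((- 2) + 0) into (- 2), reaching cost 5 (bound 5)

(- 2)   [cost 5]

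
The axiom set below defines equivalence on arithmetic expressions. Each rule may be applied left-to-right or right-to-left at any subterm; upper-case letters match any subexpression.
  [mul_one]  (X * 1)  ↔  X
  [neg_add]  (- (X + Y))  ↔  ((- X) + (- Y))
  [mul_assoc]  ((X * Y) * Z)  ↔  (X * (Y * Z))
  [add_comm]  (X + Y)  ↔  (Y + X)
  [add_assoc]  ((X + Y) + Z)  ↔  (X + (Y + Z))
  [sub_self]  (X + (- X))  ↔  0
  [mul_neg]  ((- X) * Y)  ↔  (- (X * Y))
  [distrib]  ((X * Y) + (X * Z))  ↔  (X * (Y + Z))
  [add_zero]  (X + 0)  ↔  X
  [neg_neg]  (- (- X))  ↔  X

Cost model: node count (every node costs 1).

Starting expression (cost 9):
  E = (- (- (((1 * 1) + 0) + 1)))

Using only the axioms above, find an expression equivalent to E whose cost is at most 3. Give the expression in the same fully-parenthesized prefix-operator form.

(1) (1 * 1)  =[mul_one →]=  1    ⊢ (- (- ((1 + 0) + 1)))
(2) (- (- ((1 + 0) + 1)))  =[neg_neg →]=  ((1 + 0) + 1)
(3) (1 + 0)  =[add_zero →]=  1    ⊢ cost 3, within 3

(1 + 1)   [cost 3]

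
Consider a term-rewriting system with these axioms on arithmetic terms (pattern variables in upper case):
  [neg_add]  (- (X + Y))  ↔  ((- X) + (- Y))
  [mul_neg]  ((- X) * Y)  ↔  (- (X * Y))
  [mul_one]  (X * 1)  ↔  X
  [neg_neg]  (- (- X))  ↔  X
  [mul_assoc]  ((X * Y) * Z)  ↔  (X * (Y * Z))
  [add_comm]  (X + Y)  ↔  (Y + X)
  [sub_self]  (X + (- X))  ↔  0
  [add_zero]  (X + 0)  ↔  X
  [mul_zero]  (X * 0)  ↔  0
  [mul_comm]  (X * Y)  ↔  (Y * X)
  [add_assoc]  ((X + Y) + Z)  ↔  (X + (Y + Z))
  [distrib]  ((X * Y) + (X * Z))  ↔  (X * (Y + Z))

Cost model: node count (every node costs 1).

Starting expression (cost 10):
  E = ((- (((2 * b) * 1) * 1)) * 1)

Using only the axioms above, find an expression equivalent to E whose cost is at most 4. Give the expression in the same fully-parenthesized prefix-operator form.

(- (2 * b))   [cost 4]

(1) ((2 * b) * 1)  =[mul_one →]=  (2 * b)    ⊢ ((- ((2 * b) * 1)) * 1)
(2) ((2 * b) * 1)  =[mul_one →]=  (2 * b)    ⊢ ((- (2 * b)) * 1)
(3) ((- (2 * b)) * 1)  =[mul_one →]=  (- (2 * b))    ⊢ cost 4, within 4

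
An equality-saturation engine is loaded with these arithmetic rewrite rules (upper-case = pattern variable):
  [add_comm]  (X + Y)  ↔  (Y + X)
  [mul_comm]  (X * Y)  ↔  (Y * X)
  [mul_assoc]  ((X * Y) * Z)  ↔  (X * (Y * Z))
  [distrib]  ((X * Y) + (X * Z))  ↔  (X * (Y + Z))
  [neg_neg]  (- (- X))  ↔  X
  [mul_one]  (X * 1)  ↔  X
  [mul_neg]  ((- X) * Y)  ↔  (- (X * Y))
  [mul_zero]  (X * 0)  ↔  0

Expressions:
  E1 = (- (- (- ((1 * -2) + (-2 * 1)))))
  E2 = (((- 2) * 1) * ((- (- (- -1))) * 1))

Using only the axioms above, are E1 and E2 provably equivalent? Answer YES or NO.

NO

All listed rules preserve value, hence provable equivalence implies equal values everywhere; look for a separating assignment.
the empty assignment (no variables occur) gives E1 ↦ 4, E2 ↦ -2; values differ ⇒ not provably equivalent.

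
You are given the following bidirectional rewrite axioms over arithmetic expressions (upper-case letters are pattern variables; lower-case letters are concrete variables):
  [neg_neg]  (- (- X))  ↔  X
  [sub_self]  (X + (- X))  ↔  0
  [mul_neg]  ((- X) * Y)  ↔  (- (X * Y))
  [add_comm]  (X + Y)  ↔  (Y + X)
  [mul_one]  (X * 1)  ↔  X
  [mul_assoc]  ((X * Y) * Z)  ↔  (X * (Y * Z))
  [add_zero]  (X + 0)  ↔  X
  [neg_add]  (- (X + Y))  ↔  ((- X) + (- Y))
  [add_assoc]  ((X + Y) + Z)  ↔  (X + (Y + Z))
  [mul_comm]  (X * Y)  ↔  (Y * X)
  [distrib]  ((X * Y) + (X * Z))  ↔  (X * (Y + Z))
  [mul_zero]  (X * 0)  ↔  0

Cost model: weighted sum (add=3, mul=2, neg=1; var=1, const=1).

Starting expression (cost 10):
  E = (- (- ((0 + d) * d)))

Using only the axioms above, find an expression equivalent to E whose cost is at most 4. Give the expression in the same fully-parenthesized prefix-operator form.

(1) (0 + d)  =[add_comm →]=  (d + 0)    ⊢ (- (- ((d + 0) * d)))
(2) (- (- ((d + 0) * d)))  =[neg_neg →]=  ((d + 0) * d)
(3) (d + 0)  =[add_zero →]=  d    ⊢ cost 4, within 4

(d * d)   [cost 4]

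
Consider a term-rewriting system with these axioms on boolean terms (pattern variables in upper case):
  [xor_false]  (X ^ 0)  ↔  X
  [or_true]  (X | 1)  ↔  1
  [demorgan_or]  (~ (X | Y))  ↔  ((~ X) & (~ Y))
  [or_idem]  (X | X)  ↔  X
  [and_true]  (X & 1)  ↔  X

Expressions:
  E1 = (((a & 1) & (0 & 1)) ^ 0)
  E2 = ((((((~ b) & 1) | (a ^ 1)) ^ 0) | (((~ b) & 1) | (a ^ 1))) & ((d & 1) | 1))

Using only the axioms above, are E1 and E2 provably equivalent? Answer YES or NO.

NO

Every axiom is a valid identity, so a rewrite proof would force E1 and E2 to agree under every assignment.
At a=0, b=0, d=0: E1 = 0 but E2 = 1; they differ, so no derivation exists.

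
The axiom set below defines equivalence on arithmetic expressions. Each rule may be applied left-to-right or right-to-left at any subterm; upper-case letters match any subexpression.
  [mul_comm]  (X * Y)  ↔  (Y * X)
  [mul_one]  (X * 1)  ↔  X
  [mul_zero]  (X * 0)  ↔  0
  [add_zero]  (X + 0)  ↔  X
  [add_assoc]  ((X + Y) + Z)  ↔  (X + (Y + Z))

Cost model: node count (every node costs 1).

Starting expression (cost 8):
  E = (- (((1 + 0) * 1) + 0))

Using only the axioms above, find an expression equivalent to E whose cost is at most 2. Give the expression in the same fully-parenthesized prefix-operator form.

(- 1)   [cost 2]

step 1: add_zero (→) rewrites (1 + 0) into 1, now (- ((1 * 1) + 0))
step 2: add_zero (→) rewrites ((1 * 1) + 0) into (1 * 1), now (- (1 * 1))
step 3: mul_one (→) rewrites (1 * 1) into 1, reaching cost 2 (bound 2)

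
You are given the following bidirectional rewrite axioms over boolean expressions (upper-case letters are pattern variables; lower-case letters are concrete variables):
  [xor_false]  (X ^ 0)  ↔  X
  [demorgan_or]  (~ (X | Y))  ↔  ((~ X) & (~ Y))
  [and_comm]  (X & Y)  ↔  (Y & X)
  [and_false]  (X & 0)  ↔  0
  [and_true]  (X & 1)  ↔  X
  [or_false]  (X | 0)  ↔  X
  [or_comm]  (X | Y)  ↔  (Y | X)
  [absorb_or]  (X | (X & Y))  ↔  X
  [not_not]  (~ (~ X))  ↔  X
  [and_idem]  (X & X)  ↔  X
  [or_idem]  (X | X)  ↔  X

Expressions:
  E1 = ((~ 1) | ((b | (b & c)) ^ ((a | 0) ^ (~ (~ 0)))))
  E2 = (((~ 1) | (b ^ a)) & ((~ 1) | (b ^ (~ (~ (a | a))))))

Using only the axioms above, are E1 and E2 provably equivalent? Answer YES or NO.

1. [not_not →] (~ (~ 0))  →  0;  E1 = ((~ 1) | ((b | (b & c)) ^ ((a | 0) ^ 0)))
2. [absorb_or →] (b | (b & c))  →  b;  E1 = ((~ 1) | (b ^ ((a | 0) ^ 0)))
3. [or_false →] (a | 0)  →  a;  E1 = ((~ 1) | (b ^ (a ^ 0)))
4. [xor_false →] (a ^ 0)  →  a;  E1 = ((~ 1) | (b ^ a))
5. [and_idem ←] ((~ 1) | (b ^ a))  →  (((~ 1) | (b ^ a)) & ((~ 1) | (b ^ a)))
6. [not_not ←] a  →  (~ (~ a));  E1 = (((~ 1) | (b ^ a)) & ((~ 1) | (b ^ (~ (~ a)))))
7. [or_idem ←] a  →  (a | a);  this is E2

YES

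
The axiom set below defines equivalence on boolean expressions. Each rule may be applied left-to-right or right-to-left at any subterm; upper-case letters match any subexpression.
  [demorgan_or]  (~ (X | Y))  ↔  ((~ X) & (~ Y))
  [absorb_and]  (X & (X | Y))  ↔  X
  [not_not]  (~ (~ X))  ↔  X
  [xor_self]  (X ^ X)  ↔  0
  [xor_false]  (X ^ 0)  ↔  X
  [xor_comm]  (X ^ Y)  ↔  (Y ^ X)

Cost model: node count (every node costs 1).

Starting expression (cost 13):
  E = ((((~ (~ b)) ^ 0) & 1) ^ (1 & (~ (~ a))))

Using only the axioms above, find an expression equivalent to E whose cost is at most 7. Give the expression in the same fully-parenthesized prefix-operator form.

((b & 1) ^ (1 & a))   [cost 7]

1. [not_not →] (~ (~ a))  →  a;  E = ((((~ (~ b)) ^ 0) & 1) ^ (1 & a))
2. [xor_false →] ((~ (~ b)) ^ 0)  →  (~ (~ b));  E = (((~ (~ b)) & 1) ^ (1 & a))
3. [not_not →] (~ (~ b))  →  b;  cost 7 ≤ 7, done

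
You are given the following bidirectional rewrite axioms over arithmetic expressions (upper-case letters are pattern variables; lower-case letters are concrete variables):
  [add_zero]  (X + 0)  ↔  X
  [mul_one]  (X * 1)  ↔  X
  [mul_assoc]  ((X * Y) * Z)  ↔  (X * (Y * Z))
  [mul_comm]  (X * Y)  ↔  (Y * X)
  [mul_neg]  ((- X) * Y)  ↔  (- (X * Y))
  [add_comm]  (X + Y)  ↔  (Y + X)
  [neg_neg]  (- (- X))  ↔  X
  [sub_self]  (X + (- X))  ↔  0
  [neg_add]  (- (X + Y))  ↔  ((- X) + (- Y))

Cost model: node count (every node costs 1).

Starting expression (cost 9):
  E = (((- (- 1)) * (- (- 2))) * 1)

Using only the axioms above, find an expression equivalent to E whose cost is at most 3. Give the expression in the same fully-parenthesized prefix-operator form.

step 1: neg_neg (→) rewrites (- (- 1)) into 1, now ((1 * (- (- 2))) * 1)
step 2: mul_one (→) rewrites ((1 * (- (- 2))) * 1) into (1 * (- (- 2)))
step 3: neg_neg (→) rewrites (- (- 2)) into 2, reaching cost 3 (bound 3)

(1 * 2)   [cost 3]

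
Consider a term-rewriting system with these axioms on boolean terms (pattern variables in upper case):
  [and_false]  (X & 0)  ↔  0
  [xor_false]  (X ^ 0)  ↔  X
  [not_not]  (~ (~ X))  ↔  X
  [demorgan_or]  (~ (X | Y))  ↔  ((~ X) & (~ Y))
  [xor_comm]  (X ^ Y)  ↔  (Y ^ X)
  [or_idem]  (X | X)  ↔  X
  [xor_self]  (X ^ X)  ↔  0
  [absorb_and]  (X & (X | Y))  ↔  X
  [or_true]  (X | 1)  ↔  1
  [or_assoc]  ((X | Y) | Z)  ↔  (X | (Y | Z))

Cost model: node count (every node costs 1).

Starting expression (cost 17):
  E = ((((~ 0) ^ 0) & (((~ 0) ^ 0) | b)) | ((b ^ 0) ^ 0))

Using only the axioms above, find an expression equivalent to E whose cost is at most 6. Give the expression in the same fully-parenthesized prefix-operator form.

((~ 0) | (b ^ 0))   [cost 6]

1. [absorb_and →] (((~ 0) ^ 0) & (((~ 0) ^ 0) | b))  →  ((~ 0) ^ 0);  E = (((~ 0) ^ 0) | ((b ^ 0) ^ 0))
2. [xor_false →] (b ^ 0)  →  b;  E = (((~ 0) ^ 0) | (b ^ 0))
3. [xor_false →] ((~ 0) ^ 0)  →  (~ 0);  cost 6 ≤ 6, done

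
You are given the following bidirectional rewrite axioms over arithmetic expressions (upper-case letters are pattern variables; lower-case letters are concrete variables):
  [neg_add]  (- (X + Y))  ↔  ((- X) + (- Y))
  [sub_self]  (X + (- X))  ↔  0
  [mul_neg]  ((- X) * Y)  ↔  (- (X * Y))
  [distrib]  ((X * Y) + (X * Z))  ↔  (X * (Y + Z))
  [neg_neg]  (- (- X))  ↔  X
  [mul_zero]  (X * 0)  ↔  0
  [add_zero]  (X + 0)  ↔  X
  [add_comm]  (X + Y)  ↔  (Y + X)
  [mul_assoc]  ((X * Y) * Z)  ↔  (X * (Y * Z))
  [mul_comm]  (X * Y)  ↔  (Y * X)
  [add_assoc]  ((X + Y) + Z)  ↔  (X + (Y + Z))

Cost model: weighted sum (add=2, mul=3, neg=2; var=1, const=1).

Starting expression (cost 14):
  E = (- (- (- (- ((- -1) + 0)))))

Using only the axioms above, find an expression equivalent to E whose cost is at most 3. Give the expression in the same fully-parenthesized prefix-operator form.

(- -1)   [cost 3]

1. [neg_neg →] (- (- ((- -1) + 0)))  →  ((- -1) + 0);  E = (- (- ((- -1) + 0)))
2. [add_zero →] ((- -1) + 0)  →  (- -1);  E = (- (- (- -1)))
3. [neg_neg →] (- (- (- -1)))  →  (- -1);  cost 3 ≤ 3, done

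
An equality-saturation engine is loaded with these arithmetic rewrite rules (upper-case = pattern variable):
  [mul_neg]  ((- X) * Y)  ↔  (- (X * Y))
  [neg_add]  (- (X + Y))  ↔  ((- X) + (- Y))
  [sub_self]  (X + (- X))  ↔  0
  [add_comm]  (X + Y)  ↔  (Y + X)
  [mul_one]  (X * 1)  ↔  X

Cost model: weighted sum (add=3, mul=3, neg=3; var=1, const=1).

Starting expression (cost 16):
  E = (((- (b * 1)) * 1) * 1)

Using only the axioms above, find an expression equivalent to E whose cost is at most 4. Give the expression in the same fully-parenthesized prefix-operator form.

1. [mul_one →] (b * 1)  →  b;  E = (((- b) * 1) * 1)
2. [mul_one →] (((- b) * 1) * 1)  →  ((- b) * 1)
3. [mul_neg →] ((- b) * 1)  →  (- (b * 1))
4. [mul_one →] (b * 1)  →  b;  cost 4 ≤ 4, done

(- b)   [cost 4]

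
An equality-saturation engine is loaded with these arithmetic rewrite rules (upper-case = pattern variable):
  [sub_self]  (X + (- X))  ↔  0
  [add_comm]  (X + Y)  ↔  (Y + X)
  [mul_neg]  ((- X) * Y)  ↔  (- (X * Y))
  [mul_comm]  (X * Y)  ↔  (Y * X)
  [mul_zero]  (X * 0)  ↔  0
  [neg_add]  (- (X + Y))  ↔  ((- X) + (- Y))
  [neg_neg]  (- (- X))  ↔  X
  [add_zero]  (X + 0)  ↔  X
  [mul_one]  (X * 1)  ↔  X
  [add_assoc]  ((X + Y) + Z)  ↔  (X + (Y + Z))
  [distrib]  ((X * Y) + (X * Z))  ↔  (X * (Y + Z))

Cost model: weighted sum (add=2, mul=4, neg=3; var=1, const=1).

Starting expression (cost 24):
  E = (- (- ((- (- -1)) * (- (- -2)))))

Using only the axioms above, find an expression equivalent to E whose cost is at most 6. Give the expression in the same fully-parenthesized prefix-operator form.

(-1 * -2)   [cost 6]

(1) (- (- ((- (- -1)) * (- (- -2)))))  =[neg_neg →]=  ((- (- -1)) * (- (- -2)))
(2) (- (- -1))  =[neg_neg →]=  -1    ⊢ (-1 * (- (- -2)))
(3) (- (- -2))  =[neg_neg →]=  -2    ⊢ cost 6, within 6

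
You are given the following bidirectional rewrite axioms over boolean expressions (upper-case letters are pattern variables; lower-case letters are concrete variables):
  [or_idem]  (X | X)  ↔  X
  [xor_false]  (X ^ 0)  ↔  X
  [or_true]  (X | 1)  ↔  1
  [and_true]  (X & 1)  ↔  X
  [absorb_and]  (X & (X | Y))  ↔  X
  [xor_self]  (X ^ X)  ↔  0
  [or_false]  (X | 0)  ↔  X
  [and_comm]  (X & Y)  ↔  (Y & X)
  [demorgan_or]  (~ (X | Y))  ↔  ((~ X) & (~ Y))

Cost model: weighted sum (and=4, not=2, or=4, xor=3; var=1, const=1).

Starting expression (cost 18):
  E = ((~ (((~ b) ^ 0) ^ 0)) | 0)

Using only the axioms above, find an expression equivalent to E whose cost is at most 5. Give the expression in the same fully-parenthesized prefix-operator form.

(1) ((~ b) ^ 0)  =[xor_false →]=  (~ b)    ⊢ ((~ ((~ b) ^ 0)) | 0)
(2) ((~ ((~ b) ^ 0)) | 0)  =[or_false →]=  (~ ((~ b) ^ 0))
(3) ((~ b) ^ 0)  =[xor_false →]=  (~ b)    ⊢ cost 5, within 5

(~ (~ b))   [cost 5]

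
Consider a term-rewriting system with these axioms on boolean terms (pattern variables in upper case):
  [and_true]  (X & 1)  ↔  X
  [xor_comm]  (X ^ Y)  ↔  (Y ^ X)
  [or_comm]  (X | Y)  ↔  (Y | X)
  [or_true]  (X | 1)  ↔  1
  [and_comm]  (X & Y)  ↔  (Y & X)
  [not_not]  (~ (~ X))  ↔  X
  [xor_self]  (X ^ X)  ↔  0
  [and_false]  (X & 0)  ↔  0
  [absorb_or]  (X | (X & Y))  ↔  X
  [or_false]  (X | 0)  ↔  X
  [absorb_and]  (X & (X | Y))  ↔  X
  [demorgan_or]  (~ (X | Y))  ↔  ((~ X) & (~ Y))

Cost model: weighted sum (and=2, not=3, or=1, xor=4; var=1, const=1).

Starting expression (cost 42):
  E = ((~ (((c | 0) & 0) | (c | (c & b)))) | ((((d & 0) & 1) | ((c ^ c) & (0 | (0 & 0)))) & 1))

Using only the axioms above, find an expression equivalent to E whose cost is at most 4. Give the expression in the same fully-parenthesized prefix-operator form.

step 1: absorb_or (→) rewrites (0 | (0 & 0)) into 0, now ((~ (((c | 0) & 0) | (c | (c & b)))) | ((((d & 0) & 1) | ((c ^ c) & 0)) & 1))
step 2: and_true (→) rewrites ((((d & 0) & 1) | ((c ^ c) & 0)) & 1) into (((d & 0) & 1) | ((c ^ c) & 0)), now ((~ (((c | 0) & 0) | (c | (c & b)))) | (((d & 0) & 1) | ((c ^ c) & 0)))
step 3: and_true (→) rewrites ((d & 0) & 1) into (d & 0), now ((~ (((c | 0) & 0) | (c | (c & b)))) | ((d & 0) | ((c ^ c) & 0)))
step 4: or_false (→) rewrites (c | 0) into c, now ((~ ((c & 0) | (c | (c & b)))) | ((d & 0) | ((c ^ c) & 0)))
step 5: absorb_or (→) rewrites (c | (c & b)) into c, now ((~ ((c & 0) | c)) | ((d & 0) | ((c ^ c) & 0)))
step 6: and_false (→) rewrites (d & 0) into 0, now ((~ ((c & 0) | c)) | (0 | ((c ^ c) & 0)))
step 7: xor_self (→) rewrites (c ^ c) into 0, now ((~ ((c & 0) | c)) | (0 | (0 & 0)))
step 8: absorb_or (→) rewrites (0 | (0 & 0)) into 0, now ((~ ((c & 0) | c)) | 0)
step 9: or_comm (→) rewrites ((c & 0) | c) into (c | (c & 0)), now ((~ (c | (c & 0))) | 0)
step 10: absorb_or (→) rewrites (c | (c & 0)) into c, now ((~ c) | 0)
step 11: or_false (→) rewrites ((~ c) | 0) into (~ c), reaching cost 4 (bound 4)

(~ c)   [cost 4]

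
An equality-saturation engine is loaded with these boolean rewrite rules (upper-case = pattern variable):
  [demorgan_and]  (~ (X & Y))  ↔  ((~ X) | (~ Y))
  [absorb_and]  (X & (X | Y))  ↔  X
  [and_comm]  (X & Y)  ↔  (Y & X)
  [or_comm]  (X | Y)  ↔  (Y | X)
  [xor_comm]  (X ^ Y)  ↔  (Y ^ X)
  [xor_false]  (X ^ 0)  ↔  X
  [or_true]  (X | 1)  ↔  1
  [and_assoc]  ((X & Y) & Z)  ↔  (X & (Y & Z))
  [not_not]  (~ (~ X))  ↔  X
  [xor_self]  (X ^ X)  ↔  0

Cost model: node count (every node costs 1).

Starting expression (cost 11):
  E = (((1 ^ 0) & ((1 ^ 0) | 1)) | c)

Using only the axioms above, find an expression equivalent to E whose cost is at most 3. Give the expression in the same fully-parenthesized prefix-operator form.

(c | 1)   [cost 3]

(1) (((1 ^ 0) & ((1 ^ 0) | 1)) | c)  =[or_comm →]=  (c | ((1 ^ 0) & ((1 ^ 0) | 1)))
(2) ((1 ^ 0) & ((1 ^ 0) | 1))  =[absorb_and →]=  (1 ^ 0)    ⊢ (c | (1 ^ 0))
(3) (1 ^ 0)  =[xor_false →]=  1    ⊢ cost 3, within 3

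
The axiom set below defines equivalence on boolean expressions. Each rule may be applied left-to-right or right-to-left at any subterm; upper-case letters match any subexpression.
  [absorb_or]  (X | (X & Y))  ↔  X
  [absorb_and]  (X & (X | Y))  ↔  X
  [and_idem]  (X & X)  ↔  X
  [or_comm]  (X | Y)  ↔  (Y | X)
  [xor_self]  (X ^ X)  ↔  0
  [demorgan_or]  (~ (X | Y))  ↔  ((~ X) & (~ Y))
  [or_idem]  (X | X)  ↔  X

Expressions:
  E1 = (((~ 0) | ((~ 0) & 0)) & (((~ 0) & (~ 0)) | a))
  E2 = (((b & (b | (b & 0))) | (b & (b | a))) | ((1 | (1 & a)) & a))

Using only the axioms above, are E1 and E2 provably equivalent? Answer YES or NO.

All listed rules preserve value, hence provable equivalence implies equal values everywhere; look for a separating assignment.
a=0, b=0 gives E1 ↦ 1, E2 ↦ 0; values differ ⇒ not provably equivalent.

NO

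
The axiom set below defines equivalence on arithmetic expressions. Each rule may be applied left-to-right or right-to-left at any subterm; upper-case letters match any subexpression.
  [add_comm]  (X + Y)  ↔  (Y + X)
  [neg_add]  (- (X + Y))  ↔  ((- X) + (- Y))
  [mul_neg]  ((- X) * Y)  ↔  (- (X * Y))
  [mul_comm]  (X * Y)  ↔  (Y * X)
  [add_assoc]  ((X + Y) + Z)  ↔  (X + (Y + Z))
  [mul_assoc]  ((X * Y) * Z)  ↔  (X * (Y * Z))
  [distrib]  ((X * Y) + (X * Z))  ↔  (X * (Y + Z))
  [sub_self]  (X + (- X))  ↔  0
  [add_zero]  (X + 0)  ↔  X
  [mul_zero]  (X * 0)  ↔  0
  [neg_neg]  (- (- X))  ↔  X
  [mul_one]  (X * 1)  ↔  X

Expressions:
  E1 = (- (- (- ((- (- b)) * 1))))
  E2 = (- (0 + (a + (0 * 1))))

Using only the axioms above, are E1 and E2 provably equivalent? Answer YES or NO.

Every axiom is a valid identity, so a rewrite proof would force E1 and E2 to agree under every assignment.
At a=0, b=1: E1 = -1 but E2 = 0; they differ, so no derivation exists.

NO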